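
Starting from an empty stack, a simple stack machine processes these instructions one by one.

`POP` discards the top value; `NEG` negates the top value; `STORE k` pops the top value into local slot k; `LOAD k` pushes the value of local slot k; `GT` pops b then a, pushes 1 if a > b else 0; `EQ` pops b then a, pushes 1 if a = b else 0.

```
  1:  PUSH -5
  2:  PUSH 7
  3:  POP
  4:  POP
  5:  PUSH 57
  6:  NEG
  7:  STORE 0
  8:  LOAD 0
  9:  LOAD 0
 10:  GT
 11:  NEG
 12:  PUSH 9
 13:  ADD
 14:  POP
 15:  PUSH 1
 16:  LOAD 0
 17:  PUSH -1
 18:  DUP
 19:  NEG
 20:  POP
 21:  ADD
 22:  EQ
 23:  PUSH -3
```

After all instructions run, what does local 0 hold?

PUSH -5 -> -5
PUSH 7  -> -5 7
POP     -> -5
POP     -> (empty)
PUSH 57 -> 57
NEG     -> -57
STORE 0 -> (empty)
LOAD 0  -> -57
LOAD 0  -> -57 -57
GT      -> 0
NEG     -> 0
PUSH 9  -> 0 9
ADD     -> 9
POP     -> (empty)
PUSH 1  -> 1
LOAD 0  -> 1 -57
PUSH -1 -> 1 -57 -1
DUP     -> 1 -57 -1 -1
NEG     -> 1 -57 -1 1
POP     -> 1 -57 -1
ADD     -> 1 -58
EQ      -> 0
PUSH -3 -> 0 -3

-57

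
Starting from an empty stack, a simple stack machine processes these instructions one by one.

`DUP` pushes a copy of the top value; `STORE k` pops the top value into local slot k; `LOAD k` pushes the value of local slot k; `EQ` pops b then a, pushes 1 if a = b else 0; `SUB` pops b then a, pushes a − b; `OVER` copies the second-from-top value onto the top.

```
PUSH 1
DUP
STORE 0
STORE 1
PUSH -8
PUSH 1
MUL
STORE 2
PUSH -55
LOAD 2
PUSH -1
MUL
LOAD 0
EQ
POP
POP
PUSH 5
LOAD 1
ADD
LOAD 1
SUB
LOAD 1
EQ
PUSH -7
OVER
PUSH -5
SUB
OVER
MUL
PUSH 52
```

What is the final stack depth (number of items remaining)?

4

PUSH 1   -> [1]
DUP      -> [1, 1]
STORE 0  -> [1]
STORE 1  -> []
PUSH -8  -> [-8]
PUSH 1   -> [-8, 1]
MUL      -> [-8]
STORE 2  -> []
PUSH -55 -> [-55]
LOAD 2   -> [-55, -8]
PUSH -1  -> [-55, -8, -1]
MUL      -> [-55, 8]
LOAD 0   -> [-55, 8, 1]
EQ       -> [-55, 0]
POP      -> [-55]
POP      -> []
PUSH 5   -> [5]
LOAD 1   -> [5, 1]
ADD      -> [6]
LOAD 1   -> [6, 1]
SUB      -> [5]
LOAD 1   -> [5, 1]
EQ       -> [0]
PUSH -7  -> [0, -7]
OVER     -> [0, -7, 0]
PUSH -5  -> [0, -7, 0, -5]
SUB      -> [0, -7, 5]
OVER     -> [0, -7, 5, -7]
MUL      -> [0, -7, -35]
PUSH 52  -> [0, -7, -35, 52]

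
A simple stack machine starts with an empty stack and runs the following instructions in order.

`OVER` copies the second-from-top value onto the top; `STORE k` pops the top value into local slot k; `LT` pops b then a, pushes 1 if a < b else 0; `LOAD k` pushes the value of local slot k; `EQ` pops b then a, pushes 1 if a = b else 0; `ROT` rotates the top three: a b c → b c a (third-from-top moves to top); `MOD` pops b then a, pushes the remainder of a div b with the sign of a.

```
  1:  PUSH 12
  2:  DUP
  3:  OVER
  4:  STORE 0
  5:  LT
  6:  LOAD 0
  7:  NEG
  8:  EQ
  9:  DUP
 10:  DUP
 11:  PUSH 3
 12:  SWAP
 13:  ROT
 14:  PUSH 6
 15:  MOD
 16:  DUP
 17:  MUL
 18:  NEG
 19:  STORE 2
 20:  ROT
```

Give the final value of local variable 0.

12

PUSH 12 : [12]
DUP     : [12, 12]
OVER    : [12, 12, 12]
STORE 0 : [12, 12]
LT      : [0]
LOAD 0  : [0, 12]
NEG     : [0, -12]
EQ      : [0]
DUP     : [0, 0]
DUP     : [0, 0, 0]
PUSH 3  : [0, 0, 0, 3]
SWAP    : [0, 0, 3, 0]
ROT     : [0, 3, 0, 0]
PUSH 6  : [0, 3, 0, 0, 6]
MOD     : [0, 3, 0, 0]
DUP     : [0, 3, 0, 0, 0]
MUL     : [0, 3, 0, 0]
NEG     : [0, 3, 0, 0]
STORE 2 : [0, 3, 0]
ROT     : [3, 0, 0]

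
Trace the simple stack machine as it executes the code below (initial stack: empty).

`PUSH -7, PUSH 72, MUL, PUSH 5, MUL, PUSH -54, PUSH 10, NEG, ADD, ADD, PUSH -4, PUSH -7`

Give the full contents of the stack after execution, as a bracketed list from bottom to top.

PUSH -7  → [-7]
PUSH 72  → [-7, 72]
MUL      → [-504]
PUSH 5   → [-504, 5]
MUL      → [-2520]
PUSH -54 → [-2520, -54]
PUSH 10  → [-2520, -54, 10]
NEG      → [-2520, -54, -10]
ADD      → [-2520, -64]
ADD      → [-2584]
PUSH -4  → [-2584, -4]
PUSH -7  → [-2584, -4, -7]

[-2584, -4, -7]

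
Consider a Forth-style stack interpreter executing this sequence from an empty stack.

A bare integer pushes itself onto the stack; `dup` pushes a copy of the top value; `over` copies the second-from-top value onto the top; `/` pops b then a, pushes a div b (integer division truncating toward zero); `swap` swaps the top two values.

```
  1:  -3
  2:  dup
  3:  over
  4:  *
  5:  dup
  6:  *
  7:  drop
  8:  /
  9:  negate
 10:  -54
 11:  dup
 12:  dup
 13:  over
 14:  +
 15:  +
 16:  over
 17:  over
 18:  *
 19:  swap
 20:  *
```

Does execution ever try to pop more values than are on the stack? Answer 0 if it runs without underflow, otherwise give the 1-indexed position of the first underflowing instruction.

-3    -3
dup   -3 -3
over  -3 -3 -3
*     -3 9
dup   -3 9 9
*     -3 81
drop  -3
/  — needs 2 operands, stack has 1 → underflow

8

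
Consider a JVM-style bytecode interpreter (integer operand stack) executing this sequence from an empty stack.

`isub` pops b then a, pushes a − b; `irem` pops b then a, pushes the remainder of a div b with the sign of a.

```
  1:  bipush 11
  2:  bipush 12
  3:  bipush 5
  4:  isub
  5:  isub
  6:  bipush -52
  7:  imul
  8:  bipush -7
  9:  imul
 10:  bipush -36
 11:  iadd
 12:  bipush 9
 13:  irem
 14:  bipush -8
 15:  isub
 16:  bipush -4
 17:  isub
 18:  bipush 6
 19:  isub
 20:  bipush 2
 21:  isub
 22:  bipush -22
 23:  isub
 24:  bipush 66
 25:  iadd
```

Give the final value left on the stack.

99

bipush 11  → [11]
bipush 12  → [11, 12]
bipush 5   → [11, 12, 5]
isub       → [11, 7]
isub       → [4]
bipush -52 → [4, -52]
imul       → [-208]
bipush -7  → [-208, -7]
imul       → [1456]
bipush -36 → [1456, -36]
iadd       → [1420]
bipush 9   → [1420, 9]
irem       → [7]
bipush -8  → [7, -8]
isub       → [15]
bipush -4  → [15, -4]
isub       → [19]
bipush 6   → [19, 6]
isub       → [13]
bipush 2   → [13, 2]
isub       → [11]
bipush -22 → [11, -22]
isub       → [33]
bipush 66  → [33, 66]
iadd       → [99]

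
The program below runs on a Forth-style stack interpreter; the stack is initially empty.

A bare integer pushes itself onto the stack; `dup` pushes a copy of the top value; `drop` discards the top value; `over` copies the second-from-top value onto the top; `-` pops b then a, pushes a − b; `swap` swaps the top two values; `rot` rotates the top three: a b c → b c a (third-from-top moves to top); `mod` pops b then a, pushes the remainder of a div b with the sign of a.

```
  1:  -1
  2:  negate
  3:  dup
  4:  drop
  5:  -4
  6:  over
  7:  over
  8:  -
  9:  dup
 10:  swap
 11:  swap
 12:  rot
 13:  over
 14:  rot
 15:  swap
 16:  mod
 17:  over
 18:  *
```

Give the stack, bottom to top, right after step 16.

-1     : [-1]
negate : [1]
dup    : [1, 1]
drop   : [1]
-4     : [1, -4]
over   : [1, -4, 1]
over   : [1, -4, 1, -4]
-      : [1, -4, 5]
dup    : [1, -4, 5, 5]
swap   : [1, -4, 5, 5]
swap   : [1, -4, 5, 5]
rot    : [1, 5, 5, -4]
over   : [1, 5, 5, -4, 5]
rot    : [1, 5, -4, 5, 5]
swap   : [1, 5, -4, 5, 5]
mod    : [1, 5, -4, 0]

[1, 5, -4, 0]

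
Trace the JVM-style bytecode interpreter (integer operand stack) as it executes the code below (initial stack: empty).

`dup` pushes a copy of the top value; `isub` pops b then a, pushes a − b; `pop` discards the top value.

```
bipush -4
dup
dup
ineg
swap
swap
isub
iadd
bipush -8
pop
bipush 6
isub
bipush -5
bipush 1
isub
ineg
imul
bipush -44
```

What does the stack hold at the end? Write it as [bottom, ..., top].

bipush -4  -> -4
dup        -> -4 -4
dup        -> -4 -4 -4
ineg       -> -4 -4 4
swap       -> -4 4 -4
swap       -> -4 -4 4
isub       -> -4 -8
iadd       -> -12
bipush -8  -> -12 -8
pop        -> -12
bipush 6   -> -12 6
isub       -> -18
bipush -5  -> -18 -5
bipush 1   -> -18 -5 1
isub       -> -18 -6
ineg       -> -18 6
imul       -> -108
bipush -44 -> -108 -44

[-108, -44]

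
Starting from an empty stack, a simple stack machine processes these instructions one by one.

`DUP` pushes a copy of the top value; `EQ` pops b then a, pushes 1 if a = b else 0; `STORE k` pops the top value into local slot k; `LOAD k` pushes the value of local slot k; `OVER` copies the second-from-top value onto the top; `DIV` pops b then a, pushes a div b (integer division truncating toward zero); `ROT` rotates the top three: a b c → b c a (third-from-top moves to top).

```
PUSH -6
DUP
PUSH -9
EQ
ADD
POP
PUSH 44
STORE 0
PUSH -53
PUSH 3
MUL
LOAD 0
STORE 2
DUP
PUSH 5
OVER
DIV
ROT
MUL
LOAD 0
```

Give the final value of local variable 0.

PUSH -6  : [-6]
DUP      : [-6, -6]
PUSH -9  : [-6, -6, -9]
EQ       : [-6, 0]
ADD      : [-6]
POP      : []
PUSH 44  : [44]
STORE 0  : []
PUSH -53 : [-53]
PUSH 3   : [-53, 3]
MUL      : [-159]
LOAD 0   : [-159, 44]
STORE 2  : [-159]
DUP      : [-159, -159]
PUSH 5   : [-159, -159, 5]
OVER     : [-159, -159, 5, -159]
DIV      : [-159, -159, 0]
ROT      : [-159, 0, -159]
MUL      : [-159, 0]
LOAD 0   : [-159, 0, 44]

44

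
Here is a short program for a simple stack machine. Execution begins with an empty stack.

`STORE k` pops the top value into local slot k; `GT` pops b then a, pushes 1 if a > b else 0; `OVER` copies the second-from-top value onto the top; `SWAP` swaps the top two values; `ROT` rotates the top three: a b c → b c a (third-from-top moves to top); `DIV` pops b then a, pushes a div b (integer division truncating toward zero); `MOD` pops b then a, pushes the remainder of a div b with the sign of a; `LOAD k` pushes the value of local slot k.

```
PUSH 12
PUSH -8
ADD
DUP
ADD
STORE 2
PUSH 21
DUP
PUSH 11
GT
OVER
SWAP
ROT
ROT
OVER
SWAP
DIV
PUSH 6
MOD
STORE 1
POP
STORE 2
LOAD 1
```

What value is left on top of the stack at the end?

PUSH 12  [12]
PUSH -8  [12, -8]
ADD      [4]
DUP      [4, 4]
ADD      [8]
STORE 2  []
PUSH 21  [21]
DUP      [21, 21]
PUSH 11  [21, 21, 11]
GT       [21, 1]
OVER     [21, 1, 21]
SWAP     [21, 21, 1]
ROT      [21, 1, 21]
ROT      [1, 21, 21]
OVER     [1, 21, 21, 21]
SWAP     [1, 21, 21, 21]
DIV      [1, 21, 1]
PUSH 6   [1, 21, 1, 6]
MOD      [1, 21, 1]
STORE 1  [1, 21]
POP      [1]
STORE 2  []
LOAD 1   [1]

1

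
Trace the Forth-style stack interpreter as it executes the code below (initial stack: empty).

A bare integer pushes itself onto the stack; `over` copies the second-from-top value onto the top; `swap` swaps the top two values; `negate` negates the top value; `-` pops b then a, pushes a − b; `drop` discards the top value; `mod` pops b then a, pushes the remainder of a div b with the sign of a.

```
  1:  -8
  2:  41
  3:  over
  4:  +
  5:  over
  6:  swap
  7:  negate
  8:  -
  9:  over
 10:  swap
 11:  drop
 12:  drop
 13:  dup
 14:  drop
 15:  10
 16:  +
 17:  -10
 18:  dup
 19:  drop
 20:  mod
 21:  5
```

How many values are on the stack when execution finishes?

2

-8     : -8
41     : -8 41
over   : -8 41 -8
+      : -8 33
over   : -8 33 -8
swap   : -8 -8 33
negate : -8 -8 -33
-      : -8 25
over   : -8 25 -8
swap   : -8 -8 25
drop   : -8 -8
drop   : -8
dup    : -8 -8
drop   : -8
10     : -8 10
+      : 2
-10    : 2 -10
dup    : 2 -10 -10
drop   : 2 -10
mod    : 2
5      : 2 5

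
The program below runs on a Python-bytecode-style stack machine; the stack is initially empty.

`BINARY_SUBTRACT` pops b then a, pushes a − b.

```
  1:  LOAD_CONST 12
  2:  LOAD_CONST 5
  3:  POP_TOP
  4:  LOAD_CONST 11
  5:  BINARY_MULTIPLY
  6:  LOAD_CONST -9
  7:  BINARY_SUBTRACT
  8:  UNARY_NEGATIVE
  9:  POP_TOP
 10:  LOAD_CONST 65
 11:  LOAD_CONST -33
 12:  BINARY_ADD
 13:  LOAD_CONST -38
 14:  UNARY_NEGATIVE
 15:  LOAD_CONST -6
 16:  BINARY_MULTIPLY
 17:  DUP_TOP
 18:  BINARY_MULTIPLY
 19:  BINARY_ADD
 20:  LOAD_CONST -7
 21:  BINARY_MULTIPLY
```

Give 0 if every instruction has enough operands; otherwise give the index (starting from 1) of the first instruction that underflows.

0

LOAD_CONST 12   -> 12
LOAD_CONST 5    -> 12 5
POP_TOP         -> 12
LOAD_CONST 11   -> 12 11
BINARY_MULTIPLY -> 132
LOAD_CONST -9   -> 132 -9
BINARY_SUBTRACT -> 141
UNARY_NEGATIVE  -> -141
POP_TOP         -> (empty)
LOAD_CONST 65   -> 65
LOAD_CONST -33  -> 65 -33
BINARY_ADD      -> 32
LOAD_CONST -38  -> 32 -38
UNARY_NEGATIVE  -> 32 38
LOAD_CONST -6   -> 32 38 -6
BINARY_MULTIPLY -> 32 -228
DUP_TOP         -> 32 -228 -228
BINARY_MULTIPLY -> 32 51984
BINARY_ADD      -> 52016
LOAD_CONST -7   -> 52016 -7
BINARY_MULTIPLY -> -364112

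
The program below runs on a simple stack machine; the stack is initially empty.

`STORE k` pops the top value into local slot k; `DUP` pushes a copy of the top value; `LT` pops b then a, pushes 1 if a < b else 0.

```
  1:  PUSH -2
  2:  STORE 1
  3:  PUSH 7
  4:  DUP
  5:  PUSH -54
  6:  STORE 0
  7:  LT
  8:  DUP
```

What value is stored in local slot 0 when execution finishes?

-54

PUSH -2  : [-2]
STORE 1  : []
PUSH 7   : [7]
DUP      : [7, 7]
PUSH -54 : [7, 7, -54]
STORE 0  : [7, 7]
LT       : [0]
DUP      : [0, 0]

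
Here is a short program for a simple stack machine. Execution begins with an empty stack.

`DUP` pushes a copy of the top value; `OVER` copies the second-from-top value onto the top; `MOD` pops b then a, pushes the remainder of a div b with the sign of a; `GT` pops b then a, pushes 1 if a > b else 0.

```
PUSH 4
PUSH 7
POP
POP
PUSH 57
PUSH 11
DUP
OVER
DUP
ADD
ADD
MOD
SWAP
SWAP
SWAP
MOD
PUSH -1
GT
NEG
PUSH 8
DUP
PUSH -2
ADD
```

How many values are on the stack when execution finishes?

3

PUSH 4   4
PUSH 7   4 7
POP      4
POP      (empty)
PUSH 57  57
PUSH 11  57 11
DUP      57 11 11
OVER     57 11 11 11
DUP      57 11 11 11 11
ADD      57 11 11 22
ADD      57 11 33
MOD      57 11
SWAP     11 57
SWAP     57 11
SWAP     11 57
MOD      11
PUSH -1  11 -1
GT       1
NEG      -1
PUSH 8   -1 8
DUP      -1 8 8
PUSH -2  -1 8 8 -2
ADD      -1 8 6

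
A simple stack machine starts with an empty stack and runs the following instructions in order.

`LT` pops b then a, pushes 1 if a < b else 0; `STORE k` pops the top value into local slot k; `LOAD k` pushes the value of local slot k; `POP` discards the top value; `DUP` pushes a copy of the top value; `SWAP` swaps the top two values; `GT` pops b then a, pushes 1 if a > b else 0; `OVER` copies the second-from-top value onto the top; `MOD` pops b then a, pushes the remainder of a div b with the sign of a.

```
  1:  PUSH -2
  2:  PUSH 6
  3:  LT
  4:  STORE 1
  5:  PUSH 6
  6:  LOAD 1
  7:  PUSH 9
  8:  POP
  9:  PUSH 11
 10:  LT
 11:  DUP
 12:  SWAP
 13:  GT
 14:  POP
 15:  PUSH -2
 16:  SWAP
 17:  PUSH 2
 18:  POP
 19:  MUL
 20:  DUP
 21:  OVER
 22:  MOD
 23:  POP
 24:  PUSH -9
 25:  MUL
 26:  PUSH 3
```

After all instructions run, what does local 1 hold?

1

PUSH -2 -> -2
PUSH 6  -> -2 6
LT      -> 1
STORE 1 -> (empty)
PUSH 6  -> 6
LOAD 1  -> 6 1
PUSH 9  -> 6 1 9
POP     -> 6 1
PUSH 11 -> 6 1 11
LT      -> 6 1
DUP     -> 6 1 1
SWAP    -> 6 1 1
GT      -> 6 0
POP     -> 6
PUSH -2 -> 6 -2
SWAP    -> -2 6
PUSH 2  -> -2 6 2
POP     -> -2 6
MUL     -> -12
DUP     -> -12 -12
OVER    -> -12 -12 -12
MOD     -> -12 0
POP     -> -12
PUSH -9 -> -12 -9
MUL     -> 108
PUSH 3  -> 108 3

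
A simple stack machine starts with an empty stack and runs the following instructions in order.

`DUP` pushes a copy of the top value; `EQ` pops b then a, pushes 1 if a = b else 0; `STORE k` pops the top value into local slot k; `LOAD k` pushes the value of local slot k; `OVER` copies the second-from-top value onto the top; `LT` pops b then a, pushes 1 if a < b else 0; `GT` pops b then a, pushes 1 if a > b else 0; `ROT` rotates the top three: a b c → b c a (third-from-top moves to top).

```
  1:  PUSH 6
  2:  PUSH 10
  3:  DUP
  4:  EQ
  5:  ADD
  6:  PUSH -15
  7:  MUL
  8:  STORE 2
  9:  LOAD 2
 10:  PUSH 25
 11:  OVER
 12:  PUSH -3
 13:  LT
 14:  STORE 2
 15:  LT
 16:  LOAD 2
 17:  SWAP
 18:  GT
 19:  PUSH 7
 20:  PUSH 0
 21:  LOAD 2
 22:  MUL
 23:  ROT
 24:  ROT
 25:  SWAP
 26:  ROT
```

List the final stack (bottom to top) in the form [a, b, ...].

PUSH 6   -> [6]
PUSH 10  -> [6, 10]
DUP      -> [6, 10, 10]
EQ       -> [6, 1]
ADD      -> [7]
PUSH -15 -> [7, -15]
MUL      -> [-105]
STORE 2  -> []
LOAD 2   -> [-105]
PUSH 25  -> [-105, 25]
OVER     -> [-105, 25, -105]
PUSH -3  -> [-105, 25, -105, -3]
LT       -> [-105, 25, 1]
STORE 2  -> [-105, 25]
LT       -> [1]
LOAD 2   -> [1, 1]
SWAP     -> [1, 1]
GT       -> [0]
PUSH 7   -> [0, 7]
PUSH 0   -> [0, 7, 0]
LOAD 2   -> [0, 7, 0, 1]
MUL      -> [0, 7, 0]
ROT      -> [7, 0, 0]
ROT      -> [0, 0, 7]
SWAP     -> [0, 7, 0]
ROT      -> [7, 0, 0]

[7, 0, 0]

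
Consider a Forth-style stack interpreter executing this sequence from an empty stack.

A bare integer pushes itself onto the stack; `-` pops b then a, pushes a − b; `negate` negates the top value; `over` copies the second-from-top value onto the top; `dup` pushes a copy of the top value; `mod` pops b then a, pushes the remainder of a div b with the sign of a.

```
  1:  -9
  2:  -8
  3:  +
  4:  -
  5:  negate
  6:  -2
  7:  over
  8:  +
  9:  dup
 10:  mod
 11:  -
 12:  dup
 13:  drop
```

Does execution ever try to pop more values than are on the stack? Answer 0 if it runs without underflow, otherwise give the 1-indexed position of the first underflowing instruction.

-9  [-9]
-8  [-9, -8]
+   [-17]
-  — needs 2 operands, stack has 1 → underflow

4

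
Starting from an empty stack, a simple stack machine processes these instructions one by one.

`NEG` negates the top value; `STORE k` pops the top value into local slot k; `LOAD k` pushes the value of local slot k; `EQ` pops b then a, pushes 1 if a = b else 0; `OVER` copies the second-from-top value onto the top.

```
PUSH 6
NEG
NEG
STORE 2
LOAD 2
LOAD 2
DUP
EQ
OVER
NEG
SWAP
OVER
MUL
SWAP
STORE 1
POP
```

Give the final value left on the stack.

PUSH 6  → 6
NEG     → -6
NEG     → 6
STORE 2 → (empty)
LOAD 2  → 6
LOAD 2  → 6 6
DUP     → 6 6 6
EQ      → 6 1
OVER    → 6 1 6
NEG     → 6 1 -6
SWAP    → 6 -6 1
OVER    → 6 -6 1 -6
MUL     → 6 -6 -6
SWAP    → 6 -6 -6
STORE 1 → 6 -6
POP     → 6

6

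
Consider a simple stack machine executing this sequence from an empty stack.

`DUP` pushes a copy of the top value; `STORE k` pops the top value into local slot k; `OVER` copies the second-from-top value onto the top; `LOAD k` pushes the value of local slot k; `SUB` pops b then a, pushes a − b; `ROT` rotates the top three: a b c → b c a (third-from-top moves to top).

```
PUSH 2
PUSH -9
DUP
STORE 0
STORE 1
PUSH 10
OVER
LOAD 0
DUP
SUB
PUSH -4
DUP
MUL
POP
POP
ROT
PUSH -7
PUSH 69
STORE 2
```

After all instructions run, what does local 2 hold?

PUSH 2  → 2
PUSH -9 → 2 -9
DUP     → 2 -9 -9
STORE 0 → 2 -9
STORE 1 → 2
PUSH 10 → 2 10
OVER    → 2 10 2
LOAD 0  → 2 10 2 -9
DUP     → 2 10 2 -9 -9
SUB     → 2 10 2 0
PUSH -4 → 2 10 2 0 -4
DUP     → 2 10 2 0 -4 -4
MUL     → 2 10 2 0 16
POP     → 2 10 2 0
POP     → 2 10 2
ROT     → 10 2 2
PUSH -7 → 10 2 2 -7
PUSH 69 → 10 2 2 -7 69
STORE 2 → 10 2 2 -7

69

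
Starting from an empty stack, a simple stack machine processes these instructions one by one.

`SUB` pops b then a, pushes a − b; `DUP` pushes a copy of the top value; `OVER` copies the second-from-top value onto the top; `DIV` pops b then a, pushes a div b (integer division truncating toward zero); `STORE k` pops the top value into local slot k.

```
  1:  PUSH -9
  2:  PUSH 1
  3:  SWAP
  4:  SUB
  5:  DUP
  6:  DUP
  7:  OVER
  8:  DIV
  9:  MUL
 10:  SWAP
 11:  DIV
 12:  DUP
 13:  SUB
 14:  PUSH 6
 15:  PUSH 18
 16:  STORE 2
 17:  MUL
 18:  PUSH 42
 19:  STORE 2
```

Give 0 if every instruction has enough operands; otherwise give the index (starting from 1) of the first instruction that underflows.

0

PUSH -9 → -9
PUSH 1  → -9 1
SWAP    → 1 -9
SUB     → 10
DUP     → 10 10
DUP     → 10 10 10
OVER    → 10 10 10 10
DIV     → 10 10 1
MUL     → 10 10
SWAP    → 10 10
DIV     → 1
DUP     → 1 1
SUB     → 0
PUSH 6  → 0 6
PUSH 18 → 0 6 18
STORE 2 → 0 6
MUL     → 0
PUSH 42 → 0 42
STORE 2 → 0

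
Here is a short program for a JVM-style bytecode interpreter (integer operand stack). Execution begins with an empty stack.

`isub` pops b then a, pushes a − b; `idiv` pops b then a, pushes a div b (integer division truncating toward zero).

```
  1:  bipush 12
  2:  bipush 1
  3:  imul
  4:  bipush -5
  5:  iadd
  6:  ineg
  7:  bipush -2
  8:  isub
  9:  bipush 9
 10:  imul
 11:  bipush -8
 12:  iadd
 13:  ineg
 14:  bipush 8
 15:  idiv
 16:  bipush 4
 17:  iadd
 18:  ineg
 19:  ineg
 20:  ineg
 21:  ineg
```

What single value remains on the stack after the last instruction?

10

bipush 12  12
bipush 1   12 1
imul       12
bipush -5  12 -5
iadd       7
ineg       -7
bipush -2  -7 -2
isub       -5
bipush 9   -5 9
imul       -45
bipush -8  -45 -8
iadd       -53
ineg       53
bipush 8   53 8
idiv       6
bipush 4   6 4
iadd       10
ineg       -10
ineg       10
ineg       -10
ineg       10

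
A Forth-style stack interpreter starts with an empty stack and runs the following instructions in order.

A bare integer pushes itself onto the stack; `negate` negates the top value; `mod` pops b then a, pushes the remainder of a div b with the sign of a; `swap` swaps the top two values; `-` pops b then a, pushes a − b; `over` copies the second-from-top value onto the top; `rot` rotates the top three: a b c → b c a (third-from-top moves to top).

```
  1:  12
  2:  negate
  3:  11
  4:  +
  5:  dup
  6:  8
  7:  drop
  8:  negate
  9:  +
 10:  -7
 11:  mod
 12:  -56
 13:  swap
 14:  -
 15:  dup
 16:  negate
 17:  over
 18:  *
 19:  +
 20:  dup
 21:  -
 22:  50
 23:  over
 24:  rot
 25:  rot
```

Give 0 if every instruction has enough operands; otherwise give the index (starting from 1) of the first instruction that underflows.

12     → [12]
negate → [-12]
11     → [-12, 11]
+      → [-1]
dup    → [-1, -1]
8      → [-1, -1, 8]
drop   → [-1, -1]
negate → [-1, 1]
+      → [0]
-7     → [0, -7]
mod    → [0]
-56    → [0, -56]
swap   → [-56, 0]
-      → [-56]
dup    → [-56, -56]
negate → [-56, 56]
over   → [-56, 56, -56]
*      → [-56, -3136]
+      → [-3192]
dup    → [-3192, -3192]
-      → [0]
50     → [0, 50]
over   → [0, 50, 0]
rot    → [50, 0, 0]
rot    → [0, 0, 50]

0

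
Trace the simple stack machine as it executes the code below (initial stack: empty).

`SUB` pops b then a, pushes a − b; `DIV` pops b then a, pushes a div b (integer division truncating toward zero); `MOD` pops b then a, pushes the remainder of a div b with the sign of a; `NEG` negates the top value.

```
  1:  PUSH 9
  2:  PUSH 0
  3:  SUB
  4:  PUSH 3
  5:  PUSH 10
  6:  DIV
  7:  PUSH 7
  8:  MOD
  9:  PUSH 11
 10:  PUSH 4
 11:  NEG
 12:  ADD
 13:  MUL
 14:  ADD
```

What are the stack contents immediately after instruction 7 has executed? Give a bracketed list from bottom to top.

PUSH 9  -> 9
PUSH 0  -> 9 0
SUB     -> 9
PUSH 3  -> 9 3
PUSH 10 -> 9 3 10
DIV     -> 9 0
PUSH 7  -> 9 0 7

[9, 0, 7]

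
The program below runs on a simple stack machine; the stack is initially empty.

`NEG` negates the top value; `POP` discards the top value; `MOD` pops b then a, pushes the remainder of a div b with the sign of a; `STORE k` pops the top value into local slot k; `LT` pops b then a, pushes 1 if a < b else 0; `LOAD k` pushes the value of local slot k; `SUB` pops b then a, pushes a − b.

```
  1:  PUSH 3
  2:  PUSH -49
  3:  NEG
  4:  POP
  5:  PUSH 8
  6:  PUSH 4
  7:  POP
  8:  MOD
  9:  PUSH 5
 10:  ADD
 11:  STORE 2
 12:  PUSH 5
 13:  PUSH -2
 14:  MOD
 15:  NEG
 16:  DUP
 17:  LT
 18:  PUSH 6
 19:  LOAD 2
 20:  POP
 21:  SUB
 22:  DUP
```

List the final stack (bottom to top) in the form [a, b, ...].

PUSH 3   → [3]
PUSH -49 → [3, -49]
NEG      → [3, 49]
POP      → [3]
PUSH 8   → [3, 8]
PUSH 4   → [3, 8, 4]
POP      → [3, 8]
MOD      → [3]
PUSH 5   → [3, 5]
ADD      → [8]
STORE 2  → []
PUSH 5   → [5]
PUSH -2  → [5, -2]
MOD      → [1]
NEG      → [-1]
DUP      → [-1, -1]
LT       → [0]
PUSH 6   → [0, 6]
LOAD 2   → [0, 6, 8]
POP      → [0, 6]
SUB      → [-6]
DUP      → [-6, -6]

[-6, -6]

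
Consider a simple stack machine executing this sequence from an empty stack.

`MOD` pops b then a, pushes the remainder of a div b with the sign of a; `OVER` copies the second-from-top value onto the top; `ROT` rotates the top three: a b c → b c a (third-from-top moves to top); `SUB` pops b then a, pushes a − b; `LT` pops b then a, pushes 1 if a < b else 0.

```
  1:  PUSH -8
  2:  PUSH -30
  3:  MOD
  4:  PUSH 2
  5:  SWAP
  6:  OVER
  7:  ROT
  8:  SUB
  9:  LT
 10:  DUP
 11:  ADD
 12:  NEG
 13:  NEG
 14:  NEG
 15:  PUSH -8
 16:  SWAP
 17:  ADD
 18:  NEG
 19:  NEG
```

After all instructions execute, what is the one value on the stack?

PUSH -8   [-8]
PUSH -30  [-8, -30]
MOD       [-8]
PUSH 2    [-8, 2]
SWAP      [2, -8]
OVER      [2, -8, 2]
ROT       [-8, 2, 2]
SUB       [-8, 0]
LT        [1]
DUP       [1, 1]
ADD       [2]
NEG       [-2]
NEG       [2]
NEG       [-2]
PUSH -8   [-2, -8]
SWAP      [-8, -2]
ADD       [-10]
NEG       [10]
NEG       [-10]

-10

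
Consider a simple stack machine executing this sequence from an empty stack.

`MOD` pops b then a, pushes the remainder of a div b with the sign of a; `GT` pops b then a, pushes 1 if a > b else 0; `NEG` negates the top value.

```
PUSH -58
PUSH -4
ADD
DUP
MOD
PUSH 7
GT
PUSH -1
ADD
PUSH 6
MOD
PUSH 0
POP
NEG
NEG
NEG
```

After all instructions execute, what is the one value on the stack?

PUSH -58 → -58
PUSH -4  → -58 -4
ADD      → -62
DUP      → -62 -62
MOD      → 0
PUSH 7   → 0 7
GT       → 0
PUSH -1  → 0 -1
ADD      → -1
PUSH 6   → -1 6
MOD      → -1
PUSH 0   → -1 0
POP      → -1
NEG      → 1
NEG      → -1
NEG      → 1

1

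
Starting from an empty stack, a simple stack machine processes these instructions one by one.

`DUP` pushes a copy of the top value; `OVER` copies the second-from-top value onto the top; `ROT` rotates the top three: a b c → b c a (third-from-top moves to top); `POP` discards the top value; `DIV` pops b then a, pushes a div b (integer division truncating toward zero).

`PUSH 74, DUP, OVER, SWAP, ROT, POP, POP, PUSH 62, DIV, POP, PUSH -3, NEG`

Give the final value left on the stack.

3

PUSH 74 -> [74]
DUP     -> [74, 74]
OVER    -> [74, 74, 74]
SWAP    -> [74, 74, 74]
ROT     -> [74, 74, 74]
POP     -> [74, 74]
POP     -> [74]
PUSH 62 -> [74, 62]
DIV     -> [1]
POP     -> []
PUSH -3 -> [-3]
NEG     -> [3]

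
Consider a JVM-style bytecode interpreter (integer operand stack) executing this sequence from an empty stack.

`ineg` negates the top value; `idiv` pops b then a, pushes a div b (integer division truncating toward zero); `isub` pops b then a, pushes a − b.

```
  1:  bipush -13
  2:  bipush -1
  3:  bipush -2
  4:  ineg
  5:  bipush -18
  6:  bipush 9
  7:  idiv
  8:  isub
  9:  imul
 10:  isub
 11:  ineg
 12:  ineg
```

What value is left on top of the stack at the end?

bipush -13 : [-13]
bipush -1  : [-13, -1]
bipush -2  : [-13, -1, -2]
ineg       : [-13, -1, 2]
bipush -18 : [-13, -1, 2, -18]
bipush 9   : [-13, -1, 2, -18, 9]
idiv       : [-13, -1, 2, -2]
isub       : [-13, -1, 4]
imul       : [-13, -4]
isub       : [-9]
ineg       : [9]
ineg       : [-9]

-9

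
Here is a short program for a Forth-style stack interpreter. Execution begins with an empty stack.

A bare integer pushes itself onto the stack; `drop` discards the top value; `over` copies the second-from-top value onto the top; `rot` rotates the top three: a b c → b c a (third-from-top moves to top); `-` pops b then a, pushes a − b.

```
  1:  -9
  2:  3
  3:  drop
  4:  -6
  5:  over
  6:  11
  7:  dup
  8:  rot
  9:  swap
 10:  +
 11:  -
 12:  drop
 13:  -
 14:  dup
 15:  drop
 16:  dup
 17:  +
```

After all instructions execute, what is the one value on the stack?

-9   : -9
3    : -9 3
drop : -9
-6   : -9 -6
over : -9 -6 -9
11   : -9 -6 -9 11
dup  : -9 -6 -9 11 11
rot  : -9 -6 11 11 -9
swap : -9 -6 11 -9 11
+    : -9 -6 11 2
-    : -9 -6 9
drop : -9 -6
-    : -3
dup  : -3 -3
drop : -3
dup  : -3 -3
+    : -6

-6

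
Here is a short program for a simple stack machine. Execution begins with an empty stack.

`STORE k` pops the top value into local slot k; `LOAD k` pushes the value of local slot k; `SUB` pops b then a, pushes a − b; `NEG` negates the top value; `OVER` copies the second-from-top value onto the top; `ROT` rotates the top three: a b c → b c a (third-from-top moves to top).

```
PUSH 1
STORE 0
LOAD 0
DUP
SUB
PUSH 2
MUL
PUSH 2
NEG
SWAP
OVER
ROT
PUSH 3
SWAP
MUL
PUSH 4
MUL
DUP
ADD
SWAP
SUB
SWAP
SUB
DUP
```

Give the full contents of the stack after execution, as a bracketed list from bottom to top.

PUSH 1  → [1]
STORE 0 → []
LOAD 0  → [1]
DUP     → [1, 1]
SUB     → [0]
PUSH 2  → [0, 2]
MUL     → [0]
PUSH 2  → [0, 2]
NEG     → [0, -2]
SWAP    → [-2, 0]
OVER    → [-2, 0, -2]
ROT     → [0, -2, -2]
PUSH 3  → [0, -2, -2, 3]
SWAP    → [0, -2, 3, -2]
MUL     → [0, -2, -6]
PUSH 4  → [0, -2, -6, 4]
MUL     → [0, -2, -24]
DUP     → [0, -2, -24, -24]
ADD     → [0, -2, -48]
SWAP    → [0, -48, -2]
SUB     → [0, -46]
SWAP    → [-46, 0]
SUB     → [-46]
DUP     → [-46, -46]

[-46, -46]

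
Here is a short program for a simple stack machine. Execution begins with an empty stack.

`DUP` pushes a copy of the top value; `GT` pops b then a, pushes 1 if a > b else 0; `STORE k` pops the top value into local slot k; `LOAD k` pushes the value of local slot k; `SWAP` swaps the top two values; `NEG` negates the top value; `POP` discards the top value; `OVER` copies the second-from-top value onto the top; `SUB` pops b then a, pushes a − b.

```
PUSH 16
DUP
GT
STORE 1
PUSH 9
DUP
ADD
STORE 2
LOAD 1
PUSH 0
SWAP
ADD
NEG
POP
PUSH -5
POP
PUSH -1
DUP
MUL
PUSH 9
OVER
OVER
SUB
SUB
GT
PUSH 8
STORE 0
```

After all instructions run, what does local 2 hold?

PUSH 16 -> 16
DUP     -> 16 16
GT      -> 0
STORE 1 -> (empty)
PUSH 9  -> 9
DUP     -> 9 9
ADD     -> 18
STORE 2 -> (empty)
LOAD 1  -> 0
PUSH 0  -> 0 0
SWAP    -> 0 0
ADD     -> 0
NEG     -> 0
POP     -> (empty)
PUSH -5 -> -5
POP     -> (empty)
PUSH -1 -> -1
DUP     -> -1 -1
MUL     -> 1
PUSH 9  -> 1 9
OVER    -> 1 9 1
OVER    -> 1 9 1 9
SUB     -> 1 9 -8
SUB     -> 1 17
GT      -> 0
PUSH 8  -> 0 8
STORE 0 -> 0

18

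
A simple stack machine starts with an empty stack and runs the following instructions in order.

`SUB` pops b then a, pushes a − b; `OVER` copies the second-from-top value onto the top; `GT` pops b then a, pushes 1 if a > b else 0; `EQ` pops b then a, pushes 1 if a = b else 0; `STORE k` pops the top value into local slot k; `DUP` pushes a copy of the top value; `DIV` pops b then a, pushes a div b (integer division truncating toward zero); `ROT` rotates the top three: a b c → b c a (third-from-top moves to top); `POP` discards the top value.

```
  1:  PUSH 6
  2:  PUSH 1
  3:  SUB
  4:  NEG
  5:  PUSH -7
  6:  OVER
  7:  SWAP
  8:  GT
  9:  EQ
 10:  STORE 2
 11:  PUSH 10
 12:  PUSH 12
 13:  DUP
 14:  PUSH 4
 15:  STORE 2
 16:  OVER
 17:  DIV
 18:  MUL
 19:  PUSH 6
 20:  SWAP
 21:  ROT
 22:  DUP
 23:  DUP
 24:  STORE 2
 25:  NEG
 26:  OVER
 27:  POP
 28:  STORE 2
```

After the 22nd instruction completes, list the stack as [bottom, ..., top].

PUSH 6  → [6]
PUSH 1  → [6, 1]
SUB     → [5]
NEG     → [-5]
PUSH -7 → [-5, -7]
OVER    → [-5, -7, -5]
SWAP    → [-5, -5, -7]
GT      → [-5, 1]
EQ      → [0]
STORE 2 → []
PUSH 10 → [10]
PUSH 12 → [10, 12]
DUP     → [10, 12, 12]
PUSH 4  → [10, 12, 12, 4]
STORE 2 → [10, 12, 12]
OVER    → [10, 12, 12, 12]
DIV     → [10, 12, 1]
MUL     → [10, 12]
PUSH 6  → [10, 12, 6]
SWAP    → [10, 6, 12]
ROT     → [6, 12, 10]
DUP     → [6, 12, 10, 10]

[6, 12, 10, 10]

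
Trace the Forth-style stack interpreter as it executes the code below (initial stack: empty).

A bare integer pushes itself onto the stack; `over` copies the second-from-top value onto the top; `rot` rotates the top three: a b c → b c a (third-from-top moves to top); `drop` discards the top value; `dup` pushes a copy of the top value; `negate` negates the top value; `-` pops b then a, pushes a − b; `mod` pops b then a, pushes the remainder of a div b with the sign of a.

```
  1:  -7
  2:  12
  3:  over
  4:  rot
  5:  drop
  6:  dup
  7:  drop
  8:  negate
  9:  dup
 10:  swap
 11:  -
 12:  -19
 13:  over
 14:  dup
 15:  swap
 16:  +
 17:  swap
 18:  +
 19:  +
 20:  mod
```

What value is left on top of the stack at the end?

12

-7     : -7
12     : -7 12
over   : -7 12 -7
rot    : 12 -7 -7
drop   : 12 -7
dup    : 12 -7 -7
drop   : 12 -7
negate : 12 7
dup    : 12 7 7
swap   : 12 7 7
-      : 12 0
-19    : 12 0 -19
over   : 12 0 -19 0
dup    : 12 0 -19 0 0
swap   : 12 0 -19 0 0
+      : 12 0 -19 0
swap   : 12 0 0 -19
+      : 12 0 -19
+      : 12 -19
mod    : 12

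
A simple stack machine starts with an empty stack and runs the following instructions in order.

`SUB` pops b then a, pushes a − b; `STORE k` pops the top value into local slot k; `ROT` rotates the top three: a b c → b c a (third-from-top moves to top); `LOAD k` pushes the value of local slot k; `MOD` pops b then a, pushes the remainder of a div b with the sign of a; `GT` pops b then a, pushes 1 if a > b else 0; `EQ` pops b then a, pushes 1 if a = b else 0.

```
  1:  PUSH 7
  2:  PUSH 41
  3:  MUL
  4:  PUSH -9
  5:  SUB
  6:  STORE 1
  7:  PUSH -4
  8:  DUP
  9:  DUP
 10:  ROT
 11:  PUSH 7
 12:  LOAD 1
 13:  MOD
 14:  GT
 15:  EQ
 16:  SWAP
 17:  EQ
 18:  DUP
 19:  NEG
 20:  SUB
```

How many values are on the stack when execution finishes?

PUSH 7  : 7
PUSH 41 : 7 41
MUL     : 287
PUSH -9 : 287 -9
SUB     : 296
STORE 1 : (empty)
PUSH -4 : -4
DUP     : -4 -4
DUP     : -4 -4 -4
ROT     : -4 -4 -4
PUSH 7  : -4 -4 -4 7
LOAD 1  : -4 -4 -4 7 296
MOD     : -4 -4 -4 7
GT      : -4 -4 0
EQ      : -4 0
SWAP    : 0 -4
EQ      : 0
DUP     : 0 0
NEG     : 0 0
SUB     : 0

1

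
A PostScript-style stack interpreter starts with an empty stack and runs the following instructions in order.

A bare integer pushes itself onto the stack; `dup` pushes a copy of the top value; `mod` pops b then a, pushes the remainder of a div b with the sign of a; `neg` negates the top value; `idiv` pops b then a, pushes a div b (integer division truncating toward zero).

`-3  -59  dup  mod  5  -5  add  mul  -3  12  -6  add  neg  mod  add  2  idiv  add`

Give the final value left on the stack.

-4

-3   -> [-3]
-59  -> [-3, -59]
dup  -> [-3, -59, -59]
mod  -> [-3, 0]
5    -> [-3, 0, 5]
-5   -> [-3, 0, 5, -5]
add  -> [-3, 0, 0]
mul  -> [-3, 0]
-3   -> [-3, 0, -3]
12   -> [-3, 0, -3, 12]
-6   -> [-3, 0, -3, 12, -6]
add  -> [-3, 0, -3, 6]
neg  -> [-3, 0, -3, -6]
mod  -> [-3, 0, -3]
add  -> [-3, -3]
2    -> [-3, -3, 2]
idiv -> [-3, -1]
add  -> [-4]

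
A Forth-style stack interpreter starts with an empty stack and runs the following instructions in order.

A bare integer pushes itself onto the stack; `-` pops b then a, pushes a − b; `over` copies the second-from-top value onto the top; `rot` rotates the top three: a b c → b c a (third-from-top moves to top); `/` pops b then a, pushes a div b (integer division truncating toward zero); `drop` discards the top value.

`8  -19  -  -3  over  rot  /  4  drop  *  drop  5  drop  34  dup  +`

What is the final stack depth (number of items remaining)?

1

8    : 8
-19  : 8 -19
-    : 27
-3   : 27 -3
over : 27 -3 27
rot  : -3 27 27
/    : -3 1
4    : -3 1 4
drop : -3 1
*    : -3
drop : (empty)
5    : 5
drop : (empty)
34   : 34
dup  : 34 34
+    : 68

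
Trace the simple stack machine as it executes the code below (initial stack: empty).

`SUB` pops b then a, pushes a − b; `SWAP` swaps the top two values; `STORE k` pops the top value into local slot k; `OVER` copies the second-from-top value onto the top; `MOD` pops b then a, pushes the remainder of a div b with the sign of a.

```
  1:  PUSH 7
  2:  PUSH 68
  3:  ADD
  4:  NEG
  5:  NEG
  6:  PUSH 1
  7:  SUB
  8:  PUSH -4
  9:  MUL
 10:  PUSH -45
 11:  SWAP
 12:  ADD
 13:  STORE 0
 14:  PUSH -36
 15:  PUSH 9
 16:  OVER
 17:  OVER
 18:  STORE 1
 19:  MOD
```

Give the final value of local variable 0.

-341

PUSH 7   → [7]
PUSH 68  → [7, 68]
ADD      → [75]
NEG      → [-75]
NEG      → [75]
PUSH 1   → [75, 1]
SUB      → [74]
PUSH -4  → [74, -4]
MUL      → [-296]
PUSH -45 → [-296, -45]
SWAP     → [-45, -296]
ADD      → [-341]
STORE 0  → []
PUSH -36 → [-36]
PUSH 9   → [-36, 9]
OVER     → [-36, 9, -36]
OVER     → [-36, 9, -36, 9]
STORE 1  → [-36, 9, -36]
MOD      → [-36, 9]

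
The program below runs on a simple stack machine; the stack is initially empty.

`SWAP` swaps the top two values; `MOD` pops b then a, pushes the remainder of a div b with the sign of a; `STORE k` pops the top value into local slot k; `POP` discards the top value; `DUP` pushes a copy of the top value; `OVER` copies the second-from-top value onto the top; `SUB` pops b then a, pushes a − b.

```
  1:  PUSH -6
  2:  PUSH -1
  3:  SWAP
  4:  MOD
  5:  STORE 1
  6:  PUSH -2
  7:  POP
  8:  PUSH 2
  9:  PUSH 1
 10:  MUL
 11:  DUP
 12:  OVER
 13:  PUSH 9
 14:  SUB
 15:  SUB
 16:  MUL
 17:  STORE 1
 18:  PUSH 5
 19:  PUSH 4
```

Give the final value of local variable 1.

18

PUSH -6 → [-6]
PUSH -1 → [-6, -1]
SWAP    → [-1, -6]
MOD     → [-1]
STORE 1 → []
PUSH -2 → [-2]
POP     → []
PUSH 2  → [2]
PUSH 1  → [2, 1]
MUL     → [2]
DUP     → [2, 2]
OVER    → [2, 2, 2]
PUSH 9  → [2, 2, 2, 9]
SUB     → [2, 2, -7]
SUB     → [2, 9]
MUL     → [18]
STORE 1 → []
PUSH 5  → [5]
PUSH 4  → [5, 4]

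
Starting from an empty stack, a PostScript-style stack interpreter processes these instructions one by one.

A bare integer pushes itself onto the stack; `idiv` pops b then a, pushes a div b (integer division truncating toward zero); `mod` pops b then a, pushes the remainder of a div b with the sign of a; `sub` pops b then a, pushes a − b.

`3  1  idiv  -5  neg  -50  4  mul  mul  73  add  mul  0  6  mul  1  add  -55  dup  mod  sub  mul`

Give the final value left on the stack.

-2781

3     [3]
1     [3, 1]
idiv  [3]
-5    [3, -5]
neg   [3, 5]
-50   [3, 5, -50]
4     [3, 5, -50, 4]
mul   [3, 5, -200]
mul   [3, -1000]
73    [3, -1000, 73]
add   [3, -927]
mul   [-2781]
0     [-2781, 0]
6     [-2781, 0, 6]
mul   [-2781, 0]
1     [-2781, 0, 1]
add   [-2781, 1]
-55   [-2781, 1, -55]
dup   [-2781, 1, -55, -55]
mod   [-2781, 1, 0]
sub   [-2781, 1]
mul   [-2781]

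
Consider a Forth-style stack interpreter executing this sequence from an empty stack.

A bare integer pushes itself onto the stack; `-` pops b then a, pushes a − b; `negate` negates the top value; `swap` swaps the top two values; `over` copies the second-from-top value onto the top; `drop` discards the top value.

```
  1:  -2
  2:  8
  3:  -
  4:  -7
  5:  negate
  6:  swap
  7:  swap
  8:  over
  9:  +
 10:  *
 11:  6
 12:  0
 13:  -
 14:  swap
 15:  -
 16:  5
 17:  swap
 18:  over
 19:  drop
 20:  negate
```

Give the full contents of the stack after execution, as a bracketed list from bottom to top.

-2     -> [-2]
8      -> [-2, 8]
-      -> [-10]
-7     -> [-10, -7]
negate -> [-10, 7]
swap   -> [7, -10]
swap   -> [-10, 7]
over   -> [-10, 7, -10]
+      -> [-10, -3]
*      -> [30]
6      -> [30, 6]
0      -> [30, 6, 0]
-      -> [30, 6]
swap   -> [6, 30]
-      -> [-24]
5      -> [-24, 5]
swap   -> [5, -24]
over   -> [5, -24, 5]
drop   -> [5, -24]
negate -> [5, 24]

[5, 24]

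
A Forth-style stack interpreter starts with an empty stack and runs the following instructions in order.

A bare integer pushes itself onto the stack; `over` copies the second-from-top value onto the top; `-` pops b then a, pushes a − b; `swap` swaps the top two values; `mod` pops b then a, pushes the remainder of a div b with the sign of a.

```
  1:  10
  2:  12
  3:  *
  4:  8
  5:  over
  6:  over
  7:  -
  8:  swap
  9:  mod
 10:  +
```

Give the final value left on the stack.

120

10   -> 10
12   -> 10 12
*    -> 120
8    -> 120 8
over -> 120 8 120
over -> 120 8 120 8
-    -> 120 8 112
swap -> 120 112 8
mod  -> 120 0
+    -> 120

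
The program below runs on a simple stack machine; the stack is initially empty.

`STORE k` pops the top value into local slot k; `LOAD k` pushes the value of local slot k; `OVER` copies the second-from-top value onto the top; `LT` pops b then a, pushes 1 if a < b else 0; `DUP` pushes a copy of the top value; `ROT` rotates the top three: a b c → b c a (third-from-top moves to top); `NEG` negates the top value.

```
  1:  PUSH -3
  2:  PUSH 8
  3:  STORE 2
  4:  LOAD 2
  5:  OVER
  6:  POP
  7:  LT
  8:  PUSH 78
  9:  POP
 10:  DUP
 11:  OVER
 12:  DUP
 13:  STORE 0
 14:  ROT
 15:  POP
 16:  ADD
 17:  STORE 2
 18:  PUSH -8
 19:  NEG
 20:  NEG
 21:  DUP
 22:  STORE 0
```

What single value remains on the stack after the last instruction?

PUSH -3  -3
PUSH 8   -3 8
STORE 2  -3
LOAD 2   -3 8
OVER     -3 8 -3
POP      -3 8
LT       1
PUSH 78  1 78
POP      1
DUP      1 1
OVER     1 1 1
DUP      1 1 1 1
STORE 0  1 1 1
ROT      1 1 1
POP      1 1
ADD      2
STORE 2  (empty)
PUSH -8  -8
NEG      8
NEG      -8
DUP      -8 -8
STORE 0  -8

-8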